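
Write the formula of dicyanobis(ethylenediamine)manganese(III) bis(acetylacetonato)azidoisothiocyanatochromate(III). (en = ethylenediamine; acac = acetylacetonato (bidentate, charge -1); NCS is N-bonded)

Cation [Mn…]: ligand charges -2, Mn(III) ⇒ ion charge 1+.
Anion [Cr…]: ligand charges -4, Cr(III) ⇒ ion charge 1−.
One 1+ cation balances one 1− anion.

[Mn(CN)2(en)2][Cr(acac)2(N3)(NCS)]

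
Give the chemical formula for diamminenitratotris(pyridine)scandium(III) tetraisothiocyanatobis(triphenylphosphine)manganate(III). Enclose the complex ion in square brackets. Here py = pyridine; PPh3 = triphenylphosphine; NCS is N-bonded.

[Sc(NH3)2(NO3)(py)3][Mn(NCS)4(PPh3)2]2

Cation [Sc…]: ligand charges -1, Sc(III) ⇒ ion charge 2+.
Anion [Mn…]: ligand charges -4, Mn(III) ⇒ ion charge 1−.
One 2+ cation requires 2 of the 1− anion.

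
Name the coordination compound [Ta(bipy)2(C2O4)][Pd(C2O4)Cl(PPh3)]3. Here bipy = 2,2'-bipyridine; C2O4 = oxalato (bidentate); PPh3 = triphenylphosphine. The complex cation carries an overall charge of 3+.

bis(2,2'-bipyridine)oxalatotantalum(V) chlorooxalato(triphenylphosphine)palladate(II)

Both ions are complex: the cation is named first with the plain metal name, the anion second with the -ate form; each ion's ligands are alphabetised independently.
The complex cation is given as 3+; its ligand charges sum to -2, so Ta = +5.
With 3 anions per cation, each anion must be 3/3 = 1−.
Anion: ligand charges sum to -3; for the ion to be 1−, Pd = +2.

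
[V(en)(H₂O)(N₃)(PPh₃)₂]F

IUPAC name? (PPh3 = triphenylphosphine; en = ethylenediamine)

aquaazido(ethylenediamine)bis(triphenylphosphine)vanadium(II) fluoride

The 1 fluoride counter-ion carries a total charge of -1, so each complex ion is 1+.
Ligand charges: 2×triphenylphosphine (neutral), 1×aqua (neutral), 1×azido (-1 each), 1×ethylenediamine (neutral); total -1. So V + (-1) = 1+, giving V = +2.
Ligands are named alphabetically: aqua before azido before ethylenediamine before triphenylphosphine.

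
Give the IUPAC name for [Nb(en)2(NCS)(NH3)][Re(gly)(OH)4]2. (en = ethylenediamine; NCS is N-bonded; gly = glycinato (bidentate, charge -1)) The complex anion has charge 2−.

Both ions are complex: the cation is named first with the plain metal name, the anion second with the -ate form; each ion's ligands are alphabetised independently.
The complex anion is given as 2−; its ligand charges sum to -5, so Re = +3.
With 2 anions per cation, the cation must be 2×2 = 4+.
Cation: ligand charges sum to -1; for the ion to be 4+, Nb = +5.

amminebis(ethylenediamine)isothiocyanatoniobium(V) (glycinato)tetrahydroxorhenate(III)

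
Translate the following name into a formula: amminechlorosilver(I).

[AgCl(NH3)]

Ligands: 1 ammine (NH3, neutral), 1 chloro (Cl, -1). Ligand charge sum = -1.
With Ag in oxidation state +1, the complex ion is [Ag...].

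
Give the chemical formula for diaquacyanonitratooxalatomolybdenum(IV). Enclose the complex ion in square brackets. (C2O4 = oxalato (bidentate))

[Mo(C2O4)(CN)(H2O)2(NO3)]

Ligands: 1 nitrato (NO3, -1), 1 oxalato (C2O4, -2), 2 aqua (H2O, neutral), 1 cyano (CN, -1). Ligand charge sum = -4.
With Mo in oxidation state +4, the complex ion is [Mo...].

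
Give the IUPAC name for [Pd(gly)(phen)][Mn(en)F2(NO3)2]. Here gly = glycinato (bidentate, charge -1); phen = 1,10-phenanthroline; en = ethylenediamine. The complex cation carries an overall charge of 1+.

(glycinato)(1,10-phenanthroline)palladium(II) (ethylenediamine)difluorodinitratomanganate(III)

Both ions are complex: the cation is named first with the plain metal name, the anion second with the -ate form; each ion's ligands are alphabetised independently.
The complex cation is given as 1+; its ligand charges sum to -1, so Pd = +2.
A 1:1 salt means the anion carries the equal and opposite charge, 1−.
Anion: ligand charges sum to -4; for the ion to be 1−, Mn = +3.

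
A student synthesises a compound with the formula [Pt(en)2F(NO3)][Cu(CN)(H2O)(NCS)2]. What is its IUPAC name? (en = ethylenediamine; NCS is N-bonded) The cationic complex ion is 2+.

Both ions are complex: the cation is named first with the plain metal name, the anion second with the -ate form; each ion's ligands are alphabetised independently.
The complex cation is given as 2+; its ligand charges sum to -2, so Pt = +4.
A 1:1 salt means the anion carries the equal and opposite charge, 2−.
Anion: ligand charges sum to -3; for the ion to be 2−, Cu = +1.

bis(ethylenediamine)fluoronitratoplatinum(IV) aquacyanodiisothiocyanatocuprate(I)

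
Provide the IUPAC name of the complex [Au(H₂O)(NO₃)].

aquanitratogold(I)

There is no counter-ion, so the complex is neutral overall.
Ligand charges: 1×nitrato (-1 each), 1×aqua (neutral); total -1. So Au + (-1) = 0, giving Au = +1.
Ligands are named alphabetically: aqua before nitrato.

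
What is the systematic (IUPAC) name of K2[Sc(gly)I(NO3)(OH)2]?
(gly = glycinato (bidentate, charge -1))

potassium (glycinato)dihydroxoiodonitratoscandate(III)

The 2 potassium counter-ions carry a total charge of +2, so each complex ion is 2−.
Ligand charges: 2×hydroxo (-1 each), 1×nitrato (-1 each), 1×iodo (-1 each), 1×glycinato (-1 each); total -5. So Sc + (-5) = 2−, giving Sc = +3.
Ligands are named alphabetically: glycinato before hydroxo before iodo before nitrato.
The complex ion is anionic, so scandium takes the -ate form scandate(III).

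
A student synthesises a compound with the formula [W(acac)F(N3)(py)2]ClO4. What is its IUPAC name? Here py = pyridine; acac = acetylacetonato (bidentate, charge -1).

(acetylacetonato)azidofluorobis(pyridine)tungsten(IV) perchlorate

The 1 perchlorate counter-ion carries a total charge of -1, so each complex ion is 1+.
Ligand charges: 2×pyridine (neutral), 1×fluoro (-1 each), 1×acetylacetonato (-1 each), 1×azido (-1 each); total -3. So W + (-3) = 1+, giving W = +4.
Ligands are named alphabetically: acetylacetonato before azido before fluoro before pyridine.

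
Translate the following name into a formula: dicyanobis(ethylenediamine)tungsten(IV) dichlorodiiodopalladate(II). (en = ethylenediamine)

[W(CN)2(en)2][PdCl2I2]

Cation [W…]: ligand charges -2, W(IV) ⇒ ion charge 2+.
Anion [Pd…]: ligand charges -4, Pd(II) ⇒ ion charge 2−.
One 2+ cation balances one 2− anion.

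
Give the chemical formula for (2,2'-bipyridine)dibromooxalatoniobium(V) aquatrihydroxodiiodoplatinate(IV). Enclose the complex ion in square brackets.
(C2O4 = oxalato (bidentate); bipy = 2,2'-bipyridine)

Cation [Nb…]: ligand charges -4, Nb(V) ⇒ ion charge 1+.
Anion [Pt…]: ligand charges -5, Pt(IV) ⇒ ion charge 1−.
One 1+ cation balances one 1− anion.

[Nb(bipy)Br2(C2O4)][Pt(H2O)I2(OH)3]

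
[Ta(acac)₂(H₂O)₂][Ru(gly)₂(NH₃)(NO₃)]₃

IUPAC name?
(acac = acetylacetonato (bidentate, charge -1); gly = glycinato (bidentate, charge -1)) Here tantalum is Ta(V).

bis(acetylacetonato)diaquatantalum(V) amminebis(glycinato)nitratoruthenate(II)

Both ions are complex: the cation is named first with the plain metal name, the anion second with the -ate form; each ion's ligands are alphabetised independently.
Ta is given as +5; the cation's ligand charges sum to -2, so the complex cation is 3+.
With 3 anions per cation, each anion must be 3/3 = 1−.
Anion: ligand charges sum to -3; for the ion to be 1−, Ru = +2.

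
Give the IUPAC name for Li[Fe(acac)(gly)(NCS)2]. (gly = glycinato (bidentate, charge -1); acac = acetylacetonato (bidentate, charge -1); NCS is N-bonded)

lithium (acetylacetonato)(glycinato)diisothiocyanatoferrate(III)

The 1 lithium counter-ion carries a total charge of +1, so each complex ion is 1−.
Ligand charges: 1×glycinato (-1 each), 1×acetylacetonato (-1 each), 2×isothiocyanato (-1 each); total -4. So Fe + (-4) = 1−, giving Fe = +3.
Ligands are named alphabetically: acetylacetonato before glycinato before isothiocyanato.
The complex ion is anionic, so iron takes the -ate form ferrate(III).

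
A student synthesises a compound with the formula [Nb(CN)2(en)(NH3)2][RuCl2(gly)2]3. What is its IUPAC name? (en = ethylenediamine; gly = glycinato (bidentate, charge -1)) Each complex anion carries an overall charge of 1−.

diamminedicyano(ethylenediamine)niobium(V) dichlorobis(glycinato)ruthenate(III)

The complex anion is given as 1−; its ligand charges sum to -4, so Ru = +3.
With 3 anions per cation, the cation must be 3×1 = 3+.
Cation: ligand charges sum to -2; for the ion to be 3+, Nb = +5.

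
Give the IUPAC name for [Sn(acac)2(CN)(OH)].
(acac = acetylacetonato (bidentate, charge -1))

bis(acetylacetonato)cyanohydroxotin(IV)

There is no counter-ion, so the complex is neutral overall.
Ligand charges: 2×acetylacetonato (-1 each), 1×cyano (-1 each), 1×hydroxo (-1 each); total -4. So Sn + (-4) = 0, giving Sn = +4.
Ligands are named alphabetically: acetylacetonato before cyano before hydroxo.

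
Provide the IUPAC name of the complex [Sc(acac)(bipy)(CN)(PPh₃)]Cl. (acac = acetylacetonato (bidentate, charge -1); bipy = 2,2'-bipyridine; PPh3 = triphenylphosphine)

(acetylacetonato)(2,2'-bipyridine)cyano(triphenylphosphine)scandium(III) chloride

The 1 chloride counter-ion carries a total charge of -1, so each complex ion is 1+.
Ligand charges: 1×acetylacetonato (-1 each), 1×2,2'-bipyridine (neutral), 1×triphenylphosphine (neutral), 1×cyano (-1 each); total -2. So Sc + (-2) = 1+, giving Sc = +3.
Ligands are named alphabetically: acetylacetonato before bipyridine before cyano before triphenylphosphine.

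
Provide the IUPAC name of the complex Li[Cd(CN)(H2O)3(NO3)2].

The 1 lithium counter-ion carries a total charge of +1, so each complex ion is 1−.
Ligand charges: 1×cyano (-1 each), 2×nitrato (-1 each), 3×aqua (neutral); total -3. So Cd + (-3) = 1−, giving Cd = +2.
Ligands are named alphabetically: aqua before cyano before nitrato.
The complex ion is anionic, so cadmium takes the -ate form cadmate(II).

lithium triaquacyanodinitratocadmate(II)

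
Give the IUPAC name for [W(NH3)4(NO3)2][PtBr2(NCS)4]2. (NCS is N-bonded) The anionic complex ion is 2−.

Both ions are complex: the cation is named first with the plain metal name, the anion second with the -ate form; each ion's ligands are alphabetised independently.
The complex anion is given as 2−; its ligand charges sum to -6, so Pt = +4.
With 2 anions per cation, the cation must be 2×2 = 4+.
Cation: ligand charges sum to -2; for the ion to be 4+, W = +6.

tetraamminedinitratotungsten(VI) dibromotetraisothiocyanatoplatinate(IV)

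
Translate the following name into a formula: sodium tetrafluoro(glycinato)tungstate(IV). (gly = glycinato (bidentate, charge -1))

Na[WF4(gly)]

Ligands: 1 glycinato (gly, -1), 4 fluoro (F, -1). Ligand charge sum = -5.
With W in oxidation state +4, the complex ion is [W...]^1−.
Charge balance with sodium (+1) requires 1 complex ion per 1 sodium.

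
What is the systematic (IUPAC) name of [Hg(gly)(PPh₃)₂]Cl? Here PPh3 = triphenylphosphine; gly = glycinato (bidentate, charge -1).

(glycinato)bis(triphenylphosphine)mercury(II) chloride

The 1 chloride counter-ion carries a total charge of -1, so each complex ion is 1+.
Ligand charges: 2×triphenylphosphine (neutral), 1×glycinato (-1 each); total -1. So Hg + (-1) = 1+, giving Hg = +2.
Ligands are named alphabetically: glycinato before triphenylphosphine.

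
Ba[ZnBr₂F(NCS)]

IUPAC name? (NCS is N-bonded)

The 1 barium counter-ion carries a total charge of +2, so each complex ion is 2−.
Ligand charges: 1×isothiocyanato (-1 each), 1×fluoro (-1 each), 2×bromo (-1 each); total -4. So Zn + (-4) = 2−, giving Zn = +2.
Ligands are named alphabetically: bromo before fluoro before isothiocyanato.
The complex ion is anionic, so zinc takes the -ate form zincate(II).

barium dibromofluoroisothiocyanatozincate(II)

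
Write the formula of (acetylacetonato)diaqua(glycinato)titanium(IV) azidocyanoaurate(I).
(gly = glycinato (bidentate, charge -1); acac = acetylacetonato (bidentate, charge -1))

Cation [Ti…]: ligand charges -2, Ti(IV) ⇒ ion charge 2+.
Anion [Au…]: ligand charges -2, Au(I) ⇒ ion charge 1−.
One 2+ cation requires 2 of the 1− anion.

[Ti(acac)(gly)(H2O)2][Au(CN)(N3)]2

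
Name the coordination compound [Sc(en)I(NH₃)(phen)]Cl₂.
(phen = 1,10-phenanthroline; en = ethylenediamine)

The 2 chloride counter-ions carry a total charge of -2, so each complex ion is 2+.
Ligand charges: 1×iodo (-1 each), 1×1,10-phenanthroline (neutral), 1×ammine (neutral), 1×ethylenediamine (neutral); total -1. So Sc + (-1) = 2+, giving Sc = +3.
Ligands are named alphabetically: ammine before ethylenediamine before iodo before phenanthroline.

ammine(ethylenediamine)iodo(1,10-phenanthroline)scandium(III) chloride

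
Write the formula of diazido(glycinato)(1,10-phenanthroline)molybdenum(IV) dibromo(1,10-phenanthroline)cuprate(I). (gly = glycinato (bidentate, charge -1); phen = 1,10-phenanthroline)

[Mo(gly)(N3)2(phen)][CuBr2(phen)]

Cation [Mo…]: ligand charges -3, Mo(IV) ⇒ ion charge 1+.
Anion [Cu…]: ligand charges -2, Cu(I) ⇒ ion charge 1−.
One 1+ cation balances one 1− anion.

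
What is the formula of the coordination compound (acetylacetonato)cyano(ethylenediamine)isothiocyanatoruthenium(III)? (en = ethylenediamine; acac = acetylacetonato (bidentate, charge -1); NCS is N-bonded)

Ligands: 1 cyano (CN, -1), 1 ethylenediamine (en, neutral), 1 acetylacetonato (acac, -1), 1 isothiocyanato (NCS, -1). Ligand charge sum = -3.
With Ru in oxidation state +3, the complex ion is [Ru...].

[Ru(acac)(CN)(en)(NCS)]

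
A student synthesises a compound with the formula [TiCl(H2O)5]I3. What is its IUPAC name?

pentaaquachlorotitanium(IV) iodide

The 3 iodide counter-ions carry a total charge of -3, so each complex ion is 3+.
Ligand charges: 5×aqua (neutral), 1×chloro (-1 each); total -1. So Ti + (-1) = 3+, giving Ti = +4.
Ligands are named alphabetically: aqua before chloro.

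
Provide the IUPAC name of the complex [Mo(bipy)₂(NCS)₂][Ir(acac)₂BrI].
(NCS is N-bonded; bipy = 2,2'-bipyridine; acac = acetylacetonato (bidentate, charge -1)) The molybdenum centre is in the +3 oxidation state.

Both ions are complex: the cation is named first with the plain metal name, the anion second with the -ate form; each ion's ligands are alphabetised independently.
Mo is given as +3; the cation's ligand charges sum to -2, so the complex cation is 1+.
A 1:1 salt means the anion carries the equal and opposite charge, 1−.
Anion: ligand charges sum to -4; for the ion to be 1−, Ir = +3.

bis(2,2'-bipyridine)diisothiocyanatomolybdenum(III) bis(acetylacetonato)bromoiodoiridate(III)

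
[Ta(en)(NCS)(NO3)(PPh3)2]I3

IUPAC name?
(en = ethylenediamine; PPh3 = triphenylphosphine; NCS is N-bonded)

(ethylenediamine)isothiocyanatonitratobis(triphenylphosphine)tantalum(V) iodide

The 3 iodide counter-ions carry a total charge of -3, so each complex ion is 3+.
Ligand charges: 1×ethylenediamine (neutral), 2×triphenylphosphine (neutral), 1×nitrato (-1 each), 1×isothiocyanato (-1 each); total -2. So Ta + (-2) = 3+, giving Ta = +5.
Ligands are named alphabetically: ethylenediamine before isothiocyanato before nitrato before triphenylphosphine.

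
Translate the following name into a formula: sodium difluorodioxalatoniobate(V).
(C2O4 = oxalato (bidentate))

Na[Nb(C2O4)2F2]

Ligands: 2 oxalato (C2O4, -2), 2 fluoro (F, -1). Ligand charge sum = -6.
With Nb in oxidation state +5, the complex ion is [Nb...]^1−.
Charge balance with sodium (+1) requires 1 complex ion per 1 sodium.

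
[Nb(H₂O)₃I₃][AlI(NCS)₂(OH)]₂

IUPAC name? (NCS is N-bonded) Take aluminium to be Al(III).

triaquatriiodoniobium(V) hydroxoiododiisothiocyanatoaluminate(III)

Both ions are complex: the cation is named first with the plain metal name, the anion second with the -ate form; each ion's ligands are alphabetised independently.
Al is given as +3; the anion's ligand charges sum to -4, so the complex anion is 1−.
With 2 anions per cation, the cation must be 2×1 = 2+.
Cation: ligand charges sum to -3; for the ion to be 2+, Nb = +5.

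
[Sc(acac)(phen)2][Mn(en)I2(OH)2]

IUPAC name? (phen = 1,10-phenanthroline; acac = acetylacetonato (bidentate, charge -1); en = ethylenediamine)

(acetylacetonato)bis(1,10-phenanthroline)scandium(III) (ethylenediamine)dihydroxodiiodomanganate(II)

Scandium is always +3 in its complexes; the cation's ligand charges sum to -1, so the complex cation is 2+.
A 1:1 salt means the anion carries the equal and opposite charge, 2−.
Anion: ligand charges sum to -4; for the ion to be 2−, Mn = +2.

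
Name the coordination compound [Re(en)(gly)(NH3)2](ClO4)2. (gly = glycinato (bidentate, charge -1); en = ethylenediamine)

diammine(ethylenediamine)(glycinato)rhenium(III) perchlorate

The 2 perchlorate counter-ions carry a total charge of -2, so each complex ion is 2+.
Ligand charges: 1×glycinato (-1 each), 2×ammine (neutral), 1×ethylenediamine (neutral); total -1. So Re + (-1) = 2+, giving Re = +3.
Ligands are named alphabetically: ammine before ethylenediamine before glycinato.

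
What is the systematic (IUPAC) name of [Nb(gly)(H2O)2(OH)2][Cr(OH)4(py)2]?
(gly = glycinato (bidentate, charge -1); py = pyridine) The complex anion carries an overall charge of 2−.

The complex anion is given as 2−; its ligand charges sum to -4, so Cr = +2.
A 1:1 salt means the cation carries the equal and opposite charge, 2+.
Cation: ligand charges sum to -3; for the ion to be 2+, Nb = +5.

diaqua(glycinato)dihydroxoniobium(V) tetrahydroxobis(pyridine)chromate(II)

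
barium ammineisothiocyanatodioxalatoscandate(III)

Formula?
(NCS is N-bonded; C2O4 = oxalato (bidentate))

Ba[Sc(C2O4)2(NCS)(NH3)]

Ligands: 1 isothiocyanato (NCS, -1), 2 oxalato (C2O4, -2), 1 ammine (NH3, neutral). Ligand charge sum = -5.
With Sc in oxidation state +3, the complex ion is [Sc...]^2−.
Charge balance with barium (+2) requires 1 complex ion per 1 barium.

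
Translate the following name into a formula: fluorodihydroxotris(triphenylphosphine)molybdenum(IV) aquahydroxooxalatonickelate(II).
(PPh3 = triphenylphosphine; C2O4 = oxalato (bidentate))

Cation [Mo…]: ligand charges -3, Mo(IV) ⇒ ion charge 1+.
Anion [Ni…]: ligand charges -3, Ni(II) ⇒ ion charge 1−.

[MoF(OH)2(PPh3)3][Ni(C2O4)(H2O)(OH)]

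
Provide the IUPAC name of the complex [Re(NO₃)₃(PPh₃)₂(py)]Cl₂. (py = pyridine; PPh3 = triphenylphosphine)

trinitrato(pyridine)bis(triphenylphosphine)rhenium(V) chloride

The 2 chloride counter-ions carry a total charge of -2, so each complex ion is 2+.
Ligand charges: 1×pyridine (neutral), 2×triphenylphosphine (neutral), 3×nitrato (-1 each); total -3. So Re + (-3) = 2+, giving Re = +5.
Ligands are named alphabetically: nitrato before pyridine before triphenylphosphine.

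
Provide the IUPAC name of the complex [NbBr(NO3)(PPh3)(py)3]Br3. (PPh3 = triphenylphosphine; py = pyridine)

bromonitratotris(pyridine)(triphenylphosphine)niobium(V) bromide

The 3 bromide counter-ions carry a total charge of -3, so each complex ion is 3+.
Ligand charges: 1×triphenylphosphine (neutral), 3×pyridine (neutral), 1×nitrato (-1 each), 1×bromo (-1 each); total -2. So Nb + (-2) = 3+, giving Nb = +5.
Ligands are named alphabetically: bromo before nitrato before pyridine before triphenylphosphine.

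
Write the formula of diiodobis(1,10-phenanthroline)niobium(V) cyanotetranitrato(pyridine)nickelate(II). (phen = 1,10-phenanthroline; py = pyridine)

Cation [Nb…]: ligand charges -2, Nb(V) ⇒ ion charge 3+.
Anion [Ni…]: ligand charges -5, Ni(II) ⇒ ion charge 3−.

[NbI2(phen)2][Ni(CN)(NO3)4(py)]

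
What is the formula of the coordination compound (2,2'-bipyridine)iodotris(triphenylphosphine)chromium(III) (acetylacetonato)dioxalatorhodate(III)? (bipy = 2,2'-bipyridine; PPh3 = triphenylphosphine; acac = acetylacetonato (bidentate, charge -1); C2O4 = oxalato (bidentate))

Cation [Cr…]: ligand charges -1, Cr(III) ⇒ ion charge 2+.
Anion [Rh…]: ligand charges -5, Rh(III) ⇒ ion charge 2−.

[Cr(bipy)I(PPh3)3][Rh(acac)(C2O4)2]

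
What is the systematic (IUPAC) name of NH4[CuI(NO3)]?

The 1 ammonium counter-ion carries a total charge of +1, so each complex ion is 1−.
Ligand charges: 1×iodo (-1 each), 1×nitrato (-1 each); total -2. So Cu + (-2) = 1−, giving Cu = +1.
Ligands are named alphabetically: iodo before nitrato.
The complex ion is anionic, so copper takes the -ate form cuprate(I).

ammonium iodonitratocuprate(I)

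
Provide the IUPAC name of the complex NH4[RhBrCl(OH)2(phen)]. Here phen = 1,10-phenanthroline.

ammonium bromochlorodihydroxo(1,10-phenanthroline)rhodate(III)

The 1 ammonium counter-ion carries a total charge of +1, so each complex ion is 1−.
Ligand charges: 1×chloro (-1 each), 2×hydroxo (-1 each), 1×bromo (-1 each), 1×1,10-phenanthroline (neutral); total -4. So Rh + (-4) = 1−, giving Rh = +3.
Ligands are named alphabetically: bromo before chloro before hydroxo before phenanthroline.
The complex ion is anionic, so rhodium takes the -ate form rhodate(III).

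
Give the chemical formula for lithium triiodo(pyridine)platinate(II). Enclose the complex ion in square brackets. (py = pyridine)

Li[PtI3(py)]

Ligands: 1 pyridine (py, neutral), 3 iodo (I, -1). Ligand charge sum = -3.
With Pt in oxidation state +2, the complex ion is [Pt...]^1−.
Charge balance with lithium (+1) requires 1 complex ion per 1 lithium.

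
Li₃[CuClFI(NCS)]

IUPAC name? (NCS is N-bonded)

lithium chlorofluoroiodoisothiocyanatocuprate(I)

The 3 lithium counter-ions carry a total charge of +3, so each complex ion is 3−.
Ligand charges: 1×iodo (-1 each), 1×isothiocyanato (-1 each), 1×fluoro (-1 each), 1×chloro (-1 each); total -4. So Cu + (-4) = 3−, giving Cu = +1.
Ligands are named alphabetically: chloro before fluoro before iodo before isothiocyanato.
The complex ion is anionic, so copper takes the -ate form cuprate(I).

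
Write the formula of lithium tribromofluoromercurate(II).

Ligands: 3 bromo (Br, -1), 1 fluoro (F, -1). Ligand charge sum = -4.
With Hg in oxidation state +2, the complex ion is [Hg...]^2−.
Charge balance with lithium (+1) requires 1 complex ion per 2 lithium.

Li2[HgBr3F]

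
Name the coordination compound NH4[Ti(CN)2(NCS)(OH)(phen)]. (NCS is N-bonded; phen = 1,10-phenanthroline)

ammonium dicyanohydroxoisothiocyanato(1,10-phenanthroline)titanate(III)

The 1 ammonium counter-ion carries a total charge of +1, so each complex ion is 1−.
Ligand charges: 1×isothiocyanato (-1 each), 1×hydroxo (-1 each), 1×1,10-phenanthroline (neutral), 2×cyano (-1 each); total -4. So Ti + (-4) = 1−, giving Ti = +3.
Ligands are named alphabetically: cyano before hydroxo before isothiocyanato before phenanthroline.
The complex ion is anionic, so titanium takes the -ate form titanate(III).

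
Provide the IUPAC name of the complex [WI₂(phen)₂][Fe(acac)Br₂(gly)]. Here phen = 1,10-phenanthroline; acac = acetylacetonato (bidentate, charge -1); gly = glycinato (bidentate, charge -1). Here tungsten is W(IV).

diiodobis(1,10-phenanthroline)tungsten(IV) (acetylacetonato)dibromo(glycinato)ferrate(II)

Both ions are complex: the cation is named first with the plain metal name, the anion second with the -ate form; each ion's ligands are alphabetised independently.
W is given as +4; the cation's ligand charges sum to -2, so the complex cation is 2+.
A 1:1 salt means the anion carries the equal and opposite charge, 2−.
Anion: ligand charges sum to -4; for the ion to be 2−, Fe = +2.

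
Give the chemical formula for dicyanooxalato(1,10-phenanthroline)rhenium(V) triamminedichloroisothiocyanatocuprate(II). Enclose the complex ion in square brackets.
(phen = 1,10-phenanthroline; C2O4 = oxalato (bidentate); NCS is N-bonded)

Cation [Re…]: ligand charges -4, Re(V) ⇒ ion charge 1+.
Anion [Cu…]: ligand charges -3, Cu(II) ⇒ ion charge 1−.

[Re(C2O4)(CN)2(phen)][CuCl2(NCS)(NH3)3]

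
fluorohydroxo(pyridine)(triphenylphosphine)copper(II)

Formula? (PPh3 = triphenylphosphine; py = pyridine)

Ligands: 1 fluoro (F, -1), 1 triphenylphosphine (PPh3, neutral), 1 pyridine (py, neutral), 1 hydroxo (OH, -1). Ligand charge sum = -2.
With Cu in oxidation state +2, the complex ion is [Cu...].

[CuF(OH)(PPh3)(py)]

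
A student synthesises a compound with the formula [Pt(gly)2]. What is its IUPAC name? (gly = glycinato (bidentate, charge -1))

There is no counter-ion, so the complex is neutral overall.
Ligand charges: 2×glycinato (-1 each); total -2. So Pt + (-2) = 0, giving Pt = +2.

bis(glycinato)platinum(II)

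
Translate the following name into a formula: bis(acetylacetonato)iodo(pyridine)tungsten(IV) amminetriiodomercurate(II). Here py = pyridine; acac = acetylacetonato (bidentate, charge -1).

Cation [W…]: ligand charges -3, W(IV) ⇒ ion charge 1+.
Anion [Hg…]: ligand charges -3, Hg(II) ⇒ ion charge 1−.
One 1+ cation balances one 1− anion.

[W(acac)2I(py)][HgI3(NH3)]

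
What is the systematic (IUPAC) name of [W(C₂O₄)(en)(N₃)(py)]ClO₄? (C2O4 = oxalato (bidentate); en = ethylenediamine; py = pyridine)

azido(ethylenediamine)oxalato(pyridine)tungsten(IV) perchlorate

The 1 perchlorate counter-ion carries a total charge of -1, so each complex ion is 1+.
Ligand charges: 1×oxalato (-2 each), 1×ethylenediamine (neutral), 1×azido (-1 each), 1×pyridine (neutral); total -3. So W + (-3) = 1+, giving W = +4.
Ligands are named alphabetically: azido before ethylenediamine before oxalato before pyridine.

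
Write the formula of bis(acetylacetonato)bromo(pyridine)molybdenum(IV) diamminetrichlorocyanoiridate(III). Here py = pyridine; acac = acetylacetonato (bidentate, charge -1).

[Mo(acac)2Br(py)][IrCl3(CN)(NH3)2]

Cation [Mo…]: ligand charges -3, Mo(IV) ⇒ ion charge 1+.
Anion [Ir…]: ligand charges -4, Ir(III) ⇒ ion charge 1−.
One 1+ cation balances one 1− anion.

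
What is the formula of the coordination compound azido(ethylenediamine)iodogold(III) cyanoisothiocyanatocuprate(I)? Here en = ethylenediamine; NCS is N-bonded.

[Au(en)I(N3)][Cu(CN)(NCS)]

Cation [Au…]: ligand charges -2, Au(III) ⇒ ion charge 1+.
Anion [Cu…]: ligand charges -2, Cu(I) ⇒ ion charge 1−.
One 1+ cation balances one 1− anion.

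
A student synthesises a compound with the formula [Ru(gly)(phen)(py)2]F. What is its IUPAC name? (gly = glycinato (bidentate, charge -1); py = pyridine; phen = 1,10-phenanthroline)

The 1 fluoride counter-ion carries a total charge of -1, so each complex ion is 1+.
Ligand charges: 1×glycinato (-1 each), 2×pyridine (neutral), 1×1,10-phenanthroline (neutral); total -1. So Ru + (-1) = 1+, giving Ru = +2.
Ligands are named alphabetically: glycinato before phenanthroline before pyridine.

(glycinato)(1,10-phenanthroline)bis(pyridine)ruthenium(II) fluoride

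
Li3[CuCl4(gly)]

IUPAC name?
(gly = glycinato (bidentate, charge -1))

lithium tetrachloro(glycinato)cuprate(II)

The 3 lithium counter-ions carry a total charge of +3, so each complex ion is 3−.
Ligand charges: 4×chloro (-1 each), 1×glycinato (-1 each); total -5. So Cu + (-5) = 3−, giving Cu = +2.
Ligands are named alphabetically: chloro before glycinato.
The complex ion is anionic, so copper takes the -ate form cuprate(II).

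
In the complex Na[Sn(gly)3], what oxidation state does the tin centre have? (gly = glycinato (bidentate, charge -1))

+2

1 sodium outside the brackets (+1 each) → the complex ion is 1−.
Ligand charges: 3×gly = -3; sum -3.
Sn + (-3) = 1− ⇒ Sn is +2.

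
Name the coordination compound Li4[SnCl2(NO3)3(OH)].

lithium dichlorohydroxotrinitratostannate(II)

The 4 lithium counter-ions carry a total charge of +4, so each complex ion is 4−.
Ligand charges: 2×chloro (-1 each), 3×nitrato (-1 each), 1×hydroxo (-1 each); total -6. So Sn + (-6) = 4−, giving Sn = +2.
The complex ion is anionic, so tin takes the -ate form stannate(II).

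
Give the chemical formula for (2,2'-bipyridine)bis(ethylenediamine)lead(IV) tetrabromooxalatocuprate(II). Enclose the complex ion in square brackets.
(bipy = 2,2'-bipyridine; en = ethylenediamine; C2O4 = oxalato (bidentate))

Cation [Pb…]: ligand charges 0, Pb(IV) ⇒ ion charge 4+.
Anion [Cu…]: ligand charges -6, Cu(II) ⇒ ion charge 4−.
One 4+ cation balances one 4− anion.

[Pb(bipy)(en)2][CuBr4(C2O4)]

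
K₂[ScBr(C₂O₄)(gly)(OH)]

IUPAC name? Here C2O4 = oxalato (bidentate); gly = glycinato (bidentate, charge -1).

The 2 potassium counter-ions carry a total charge of +2, so each complex ion is 2−.
Ligand charges: 1×bromo (-1 each), 1×oxalato (-2 each), 1×hydroxo (-1 each), 1×glycinato (-1 each); total -5. So Sc + (-5) = 2−, giving Sc = +3.
The complex ion is anionic, so scandium takes the -ate form scandate(III).

potassium bromo(glycinato)hydroxooxalatoscandate(III)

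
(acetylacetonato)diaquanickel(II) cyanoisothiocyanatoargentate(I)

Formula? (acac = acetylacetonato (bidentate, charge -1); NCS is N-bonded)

Cation [Ni…]: ligand charges -1, Ni(II) ⇒ ion charge 1+.
Anion [Ag…]: ligand charges -2, Ag(I) ⇒ ion charge 1−.
One 1+ cation balances one 1− anion.

[Ni(acac)(H2O)2][Ag(CN)(NCS)]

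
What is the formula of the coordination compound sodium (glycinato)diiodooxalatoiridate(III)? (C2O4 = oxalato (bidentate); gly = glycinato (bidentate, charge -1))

Na2[Ir(C2O4)(gly)I2]

Ligands: 1 oxalato (C2O4, -2), 2 iodo (I, -1), 1 glycinato (gly, -1). Ligand charge sum = -5.
Charge balance with sodium (+1) requires 1 complex ion per 2 sodium.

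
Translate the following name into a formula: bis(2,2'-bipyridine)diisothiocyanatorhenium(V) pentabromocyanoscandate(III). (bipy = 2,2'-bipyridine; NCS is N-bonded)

Cation [Re…]: ligand charges -2, Re(V) ⇒ ion charge 3+.
Anion [Sc…]: ligand charges -6, Sc(III) ⇒ ion charge 3−.

[Re(bipy)2(NCS)2][ScBr5(CN)]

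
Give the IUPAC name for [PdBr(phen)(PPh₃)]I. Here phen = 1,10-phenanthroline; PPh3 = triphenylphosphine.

bromo(1,10-phenanthroline)(triphenylphosphine)palladium(II) iodide

The 1 iodide counter-ion carries a total charge of -1, so each complex ion is 1+.
Ligand charges: 1×1,10-phenanthroline (neutral), 1×bromo (-1 each), 1×triphenylphosphine (neutral); total -1. So Pd + (-1) = 1+, giving Pd = +2.
Ligands are named alphabetically: bromo before phenanthroline before triphenylphosphine.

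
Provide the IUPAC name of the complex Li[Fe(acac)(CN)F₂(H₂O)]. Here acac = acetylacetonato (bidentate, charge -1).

lithium (acetylacetonato)aquacyanodifluoroferrate(III)

The 1 lithium counter-ion carries a total charge of +1, so each complex ion is 1−.
Ligand charges: 2×fluoro (-1 each), 1×cyano (-1 each), 1×acetylacetonato (-1 each), 1×aqua (neutral); total -4. So Fe + (-4) = 1−, giving Fe = +3.
The complex ion is anionic, so iron takes the -ate form ferrate(III).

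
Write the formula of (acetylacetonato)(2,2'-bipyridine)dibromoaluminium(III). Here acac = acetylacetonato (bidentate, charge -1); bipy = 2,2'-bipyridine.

Ligands: 2 bromo (Br, -1), 1 acetylacetonato (acac, -1), 1 2,2'-bipyridine (bipy, neutral). Ligand charge sum = -3.
With Al in oxidation state +3, the complex ion is [Al...].

[Al(acac)(bipy)Br2]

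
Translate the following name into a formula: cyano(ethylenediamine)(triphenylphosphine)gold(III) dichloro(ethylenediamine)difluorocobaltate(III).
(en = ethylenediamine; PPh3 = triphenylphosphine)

Cation [Au…]: ligand charges -1, Au(III) ⇒ ion charge 2+.
Anion [Co…]: ligand charges -4, Co(III) ⇒ ion charge 1−.
One 2+ cation requires 2 of the 1− anion.

[Au(CN)(en)(PPh3)][CoCl2(en)F2]2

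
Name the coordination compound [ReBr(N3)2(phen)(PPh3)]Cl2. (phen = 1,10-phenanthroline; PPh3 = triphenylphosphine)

The 2 chloride counter-ions carry a total charge of -2, so each complex ion is 2+.
Ligand charges: 2×azido (-1 each), 1×bromo (-1 each), 1×1,10-phenanthroline (neutral), 1×triphenylphosphine (neutral); total -3. So Re + (-3) = 2+, giving Re = +5.
Ligands are named alphabetically: azido before bromo before phenanthroline before triphenylphosphine.

diazidobromo(1,10-phenanthroline)(triphenylphosphine)rhenium(V) chloride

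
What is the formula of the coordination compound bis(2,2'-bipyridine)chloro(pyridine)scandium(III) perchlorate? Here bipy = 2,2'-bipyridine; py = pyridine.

Ligands: 2 2,2'-bipyridine (bipy, neutral), 1 pyridine (py, neutral), 1 chloro (Cl, -1). Ligand charge sum = -1.
Charge balance with perchlorate (-1) requires 1 complex ion per 2 perchlorate.

[Sc(bipy)2Cl(py)](ClO4)2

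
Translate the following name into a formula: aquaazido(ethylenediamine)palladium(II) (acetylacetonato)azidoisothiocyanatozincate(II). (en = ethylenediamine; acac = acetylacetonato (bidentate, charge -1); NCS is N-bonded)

Cation [Pd…]: ligand charges -1, Pd(II) ⇒ ion charge 1+.
Anion [Zn…]: ligand charges -3, Zn(II) ⇒ ion charge 1−.
One 1+ cation balances one 1− anion.

[Pd(en)(H2O)(N3)][Zn(acac)(N3)(NCS)]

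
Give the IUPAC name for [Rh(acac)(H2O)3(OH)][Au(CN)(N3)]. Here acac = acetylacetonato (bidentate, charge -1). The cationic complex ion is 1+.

The complex cation is given as 1+; its ligand charges sum to -2, so Rh = +3.
A 1:1 salt means the anion carries the equal and opposite charge, 1−.
Anion: ligand charges sum to -2; for the ion to be 1−, Au = +1.

(acetylacetonato)triaquahydroxorhodium(III) azidocyanoaurate(I)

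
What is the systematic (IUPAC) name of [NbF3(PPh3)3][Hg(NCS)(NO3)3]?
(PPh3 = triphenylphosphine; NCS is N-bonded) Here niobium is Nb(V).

Both ions are complex: the cation is named first with the plain metal name, the anion second with the -ate form; each ion's ligands are alphabetised independently.
Nb is given as +5; the cation's ligand charges sum to -3, so the complex cation is 2+.
A 1:1 salt means the anion carries the equal and opposite charge, 2−.
Anion: ligand charges sum to -4; for the ion to be 2−, Hg = +2.

trifluorotris(triphenylphosphine)niobium(V) isothiocyanatotrinitratomercurate(II)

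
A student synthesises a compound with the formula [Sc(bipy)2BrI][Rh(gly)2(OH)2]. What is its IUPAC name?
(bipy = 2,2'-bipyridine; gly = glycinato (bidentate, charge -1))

bis(2,2'-bipyridine)bromoiodoscandium(III) bis(glycinato)dihydroxorhodate(III)

Both ions are complex: the cation is named first with the plain metal name, the anion second with the -ate form; each ion's ligands are alphabetised independently.
Scandium is always +3 in its complexes; the cation's ligand charges sum to -2, so the complex cation is 1+.
A 1:1 salt means the anion carries the equal and opposite charge, 1−.
Anion: ligand charges sum to -4; for the ion to be 1−, Rh = +3.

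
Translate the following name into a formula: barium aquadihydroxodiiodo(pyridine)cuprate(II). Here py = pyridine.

Ligands: 1 pyridine (py, neutral), 2 hydroxo (OH, -1), 2 iodo (I, -1), 1 aqua (H2O, neutral). Ligand charge sum = -4.
With Cu in oxidation state +2, the complex ion is [Cu...]^2−.
Charge balance with barium (+2) requires 1 complex ion per 1 barium.

Ba[Cu(H2O)I2(OH)2(py)]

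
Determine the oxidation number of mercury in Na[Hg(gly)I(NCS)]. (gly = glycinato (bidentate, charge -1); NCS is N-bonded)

+2

1 sodium outside the brackets (+1 each) → the complex ion is 1−.
Ligand charges: 1×gly = -1; 1×NCS = -1; 1×I = -1; sum -3.
Hg + (-3) = 1− ⇒ Hg is +2.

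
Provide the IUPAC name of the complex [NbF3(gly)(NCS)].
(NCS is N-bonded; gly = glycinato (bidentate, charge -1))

There is no counter-ion, so the complex is neutral overall.
Ligand charges: 1×isothiocyanato (-1 each), 1×glycinato (-1 each), 3×fluoro (-1 each); total -5. So Nb + (-5) = 0, giving Nb = +5.
Ligands are named alphabetically: fluoro before glycinato before isothiocyanato.

trifluoro(glycinato)isothiocyanatoniobium(V)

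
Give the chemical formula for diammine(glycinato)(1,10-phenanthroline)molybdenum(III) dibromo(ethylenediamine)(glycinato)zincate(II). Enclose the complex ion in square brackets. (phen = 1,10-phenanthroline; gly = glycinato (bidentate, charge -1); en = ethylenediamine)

[Mo(gly)(NH3)2(phen)][ZnBr2(en)(gly)]2

Cation [Mo…]: ligand charges -1, Mo(III) ⇒ ion charge 2+.
Anion [Zn…]: ligand charges -3, Zn(II) ⇒ ion charge 1−.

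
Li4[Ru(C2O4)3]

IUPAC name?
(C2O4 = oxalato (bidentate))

lithium trioxalatoruthenate(II)

The 4 lithium counter-ions carry a total charge of +4, so each complex ion is 4−.
Ligand charges: 3×oxalato (-2 each); total -6. So Ru + (-6) = 4−, giving Ru = +2.
The complex ion is anionic, so ruthenium takes the -ate form ruthenate(II).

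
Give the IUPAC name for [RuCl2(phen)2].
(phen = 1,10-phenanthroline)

There is no counter-ion, so the complex is neutral overall.
Ligand charges: 2×1,10-phenanthroline (neutral), 2×chloro (-1 each); total -2. So Ru + (-2) = 0, giving Ru = +2.
Ligands are named alphabetically: chloro before phenanthroline.

dichlorobis(1,10-phenanthroline)ruthenium(II)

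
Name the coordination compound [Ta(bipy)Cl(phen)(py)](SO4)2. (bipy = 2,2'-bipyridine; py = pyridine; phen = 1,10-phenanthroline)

The 2 sulfate counter-ions carry a total charge of -4, so each complex ion is 4+.
Ligand charges: 1×2,2'-bipyridine (neutral), 1×chloro (-1 each), 1×pyridine (neutral), 1×1,10-phenanthroline (neutral); total -1. So Ta + (-1) = 4+, giving Ta = +5.
Ligands are named alphabetically: bipyridine before chloro before phenanthroline before pyridine.

(2,2'-bipyridine)chloro(1,10-phenanthroline)(pyridine)tantalum(V) sulfate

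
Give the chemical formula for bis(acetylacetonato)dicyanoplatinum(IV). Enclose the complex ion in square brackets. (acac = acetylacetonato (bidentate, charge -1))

[Pt(acac)2(CN)2]

Ligands: 2 cyano (CN, -1), 2 acetylacetonato (acac, -1). Ligand charge sum = -4.
With Pt in oxidation state +4, the complex ion is [Pt...].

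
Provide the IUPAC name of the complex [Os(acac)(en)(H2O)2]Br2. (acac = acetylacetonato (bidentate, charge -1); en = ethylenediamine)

The 2 bromide counter-ions carry a total charge of -2, so each complex ion is 2+.
Ligand charges: 2×aqua (neutral), 1×acetylacetonato (-1 each), 1×ethylenediamine (neutral); total -1. So Os + (-1) = 2+, giving Os = +3.
Ligands are named alphabetically: acetylacetonato before aqua before ethylenediamine.

(acetylacetonato)diaqua(ethylenediamine)osmium(III) bromide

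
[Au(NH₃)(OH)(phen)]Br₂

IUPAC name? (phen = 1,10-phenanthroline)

amminehydroxo(1,10-phenanthroline)gold(III) bromide

The 2 bromide counter-ions carry a total charge of -2, so each complex ion is 2+.
Ligand charges: 1×ammine (neutral), 1×hydroxo (-1 each), 1×1,10-phenanthroline (neutral); total -1. So Au + (-1) = 2+, giving Au = +3.
Ligands are named alphabetically: ammine before hydroxo before phenanthroline.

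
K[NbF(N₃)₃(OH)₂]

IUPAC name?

potassium triazidofluorodihydroxoniobate(V)

The 1 potassium counter-ion carries a total charge of +1, so each complex ion is 1−.
Ligand charges: 3×azido (-1 each), 2×hydroxo (-1 each), 1×fluoro (-1 each); total -6. So Nb + (-6) = 1−, giving Nb = +5.
Ligands are named alphabetically: azido before fluoro before hydroxo.
The complex ion is anionic, so niobium takes the -ate form niobate(V).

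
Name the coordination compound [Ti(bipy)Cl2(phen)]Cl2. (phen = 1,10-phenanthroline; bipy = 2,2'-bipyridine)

The 2 chloride counter-ions carry a total charge of -2, so each complex ion is 2+.
Ligand charges: 2×chloro (-1 each), 1×1,10-phenanthroline (neutral), 1×2,2'-bipyridine (neutral); total -2. So Ti + (-2) = 2+, giving Ti = +4.
Ligands are named alphabetically: bipyridine before chloro before phenanthroline.

(2,2'-bipyridine)dichloro(1,10-phenanthroline)titanium(IV) chloride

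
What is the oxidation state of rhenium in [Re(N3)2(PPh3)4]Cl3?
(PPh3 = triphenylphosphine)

+5

3 chloride outside the brackets (-1 each) → the complex ion is 3+.
Ligand charges: 4×PPh3 neutral; 2×N3 = -2; sum -2.
Re + (-2) = 3+ ⇒ Re is +5.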